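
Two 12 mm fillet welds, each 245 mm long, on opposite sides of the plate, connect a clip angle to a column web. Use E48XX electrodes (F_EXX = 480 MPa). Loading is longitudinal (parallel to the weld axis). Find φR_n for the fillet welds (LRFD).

Effective throat t_e = 0.707 × 12 = 8.484 mm.
Total length L = 490 mm; A_we = 8.484 × 490 = 4157 mm².
F_nw = 0.6 F_EXX = 0.6 × 480 = 288 MPa.
φR_n = 0.75 × 288 × 4157 × 10⁻³ = 897.9 kN.

φR_n ≈ 898 kN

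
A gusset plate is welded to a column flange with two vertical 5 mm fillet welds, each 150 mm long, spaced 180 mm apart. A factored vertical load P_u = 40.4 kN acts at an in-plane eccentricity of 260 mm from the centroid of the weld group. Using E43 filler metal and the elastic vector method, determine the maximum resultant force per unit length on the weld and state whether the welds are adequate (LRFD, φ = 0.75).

E43XX → F_EXX = 430 MPa.
Total weld length L_w = 300 mm. Treat welds as unit-width lines.
Polar moment about centroid: J = 2[d³/12 + d(b/2)²] = 2[150³/12 + 150×90²] = 2992000 mm³.
Direct shear f_v = P/L_w = 40.4×10³ / 300 = 134.7 N/mm (vertical).
Torsion M = P·e = 40.4×10³ × 260 = 10504000 N·mm.
Critical point at (x, y) = (90, 75) from centroid. f_tx = M·y/J = 263.3 N/mm; f_ty = M·x/J = 315.9 N/mm.
Resultant f_max = √[f_tx² + (f_v + f_ty)²] = √[263.3² + (134.7 + 315.9)²] = 521.8 N/mm.
Capacity per unit length: φr_n = 0.75 × 0.6 × 430 × (0.707 × 5) = 684 N/mm.
521.8 ≤ 684 → adequate.

f_max ≈ 522 N/mm; adequate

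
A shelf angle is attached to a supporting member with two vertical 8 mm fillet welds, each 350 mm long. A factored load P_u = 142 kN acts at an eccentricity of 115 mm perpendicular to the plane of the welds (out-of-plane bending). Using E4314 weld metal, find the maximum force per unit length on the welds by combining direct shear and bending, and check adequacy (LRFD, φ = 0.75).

E43XX → F_EXX = 430 MPa.
L_w = 2 × 350 = 700 mm; section modulus (unit throat) S = 2 × L²/6 = 40830 mm².
Direct shear f_v = P/L_w = 142×10³/700 = 202.9 N/mm.
Moment M = P × e = 142×10³ × 115 = 16330000 N·mm; bending f_b = M/S = 399.9 N/mm.
f_max = √(f_v² + f_b²) = √(202.9² + 399.9²) = 448.4 N/mm.
φr_n = 0.75 × 0.6 × 430 × (0.707 × 8) = 1094 N/mm → adequate.

f_max ≈ 448 N/mm; adequate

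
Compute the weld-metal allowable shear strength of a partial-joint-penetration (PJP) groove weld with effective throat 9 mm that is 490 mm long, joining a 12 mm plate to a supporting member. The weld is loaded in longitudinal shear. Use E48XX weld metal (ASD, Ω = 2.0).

E48XX → F_EXX = 480 MPa.
Effective throat (given) t_e = 9 mm.
A_we = 9 × 490 = 4410 mm².
F_nw = 0.6 F_EXX = 288 MPa.
R_n/Ω = (288 × 4410) / 2.0 × 10⁻³ = 635 kN.

R_n/Ω ≈ 635 kN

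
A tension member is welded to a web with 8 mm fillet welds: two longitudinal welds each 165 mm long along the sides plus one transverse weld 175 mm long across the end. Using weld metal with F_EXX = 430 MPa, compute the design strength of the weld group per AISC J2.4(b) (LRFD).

φR_n ≈ 594 kN

t_e = 0.707 × 8 = 5.656 mm.
R_nwl = 0.6 × 430 × 5.656 × 330 × 10⁻³ = 481.6 kN (longitudinal, 2 welds).
R_nwt = 0.6 × 430 × 5.656 × 175 × 10⁻³ = 255.4 kN (transverse, base value).
(i) R_nwl + R_nwt = 736.9 kN; (ii) 0.85 R_nwl + 1.5 R_nwt = 792.4 kN.
R_n = max = 792.4 kN [governs: (ii)]; φR_n = 594.3 kN.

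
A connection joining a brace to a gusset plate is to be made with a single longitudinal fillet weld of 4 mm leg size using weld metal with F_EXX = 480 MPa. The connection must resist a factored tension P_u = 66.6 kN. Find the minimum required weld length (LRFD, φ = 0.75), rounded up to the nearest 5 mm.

L = 110 mm

Throat t_e = 0.707 × 4 = 2.828 mm.
φr_n = 0.75 × 0.6 × 480 × 2.828 × 10⁻³ = 0.6108 kN/mm.
L_req = P_u / φr_n = 66.6 / 0.6108 = 109 mm total.
Round up → use L = 110 mm.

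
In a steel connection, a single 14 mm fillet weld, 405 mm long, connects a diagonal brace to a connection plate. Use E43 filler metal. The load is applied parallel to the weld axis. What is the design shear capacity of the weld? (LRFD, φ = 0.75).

E43XX → F_EXX = 430 MPa.
Effective throat t_e = 0.707 × 14 = 9.898 mm.
Total length L = 405 mm; A_we = 9.898 × 405 = 4009 mm².
F_nw = 0.6 F_EXX = 0.6 × 430 = 258 MPa.
φR_n = 0.75 × 258 × 4009 × 10⁻³ = 775.7 kN.

φR_n ≈ 776 kN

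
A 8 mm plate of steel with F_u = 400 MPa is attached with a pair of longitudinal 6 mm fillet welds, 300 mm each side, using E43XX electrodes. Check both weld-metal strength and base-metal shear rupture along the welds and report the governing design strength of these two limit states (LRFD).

E43XX → F_EXX = 430 MPa.
t_e = 0.707 × 6 = 4.242 mm; L = 600 mm.
Weld metal: φR_n = 0.75 × 0.6 × 430 × 4.242 × 600 × 10⁻³ = 492.5 kN.
Base metal (shear rupture): φR_n = 0.75 × 0.6 × 400 × 8 × 600 × 10⁻³ = 864 kN.
Governing: weld metal.

φR_n ≈ 492 kN (weld metal governs)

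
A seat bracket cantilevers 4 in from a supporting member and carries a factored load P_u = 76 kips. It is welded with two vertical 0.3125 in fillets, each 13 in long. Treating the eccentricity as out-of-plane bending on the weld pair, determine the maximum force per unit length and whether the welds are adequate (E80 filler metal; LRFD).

E80XX → F_EXX = 80 ksi.
L_w = 2 × 13 = 26 in; section modulus (unit throat) S = 2 × L²/6 = 56.33 in².
Direct shear f_v = P/L_w = 76/26 = 2.923 kip/in.
Moment M = P × e = 76 × 4 = 304 kip·in; bending f_b = M/S = 5.396 kip/in.
f_max = √(f_v² + f_b²) = √(2.923² + 5.396²) = 6.137 kip/in.
φr_n = 0.75 × 0.6 × 80 × (0.707 × 0.3125) = 7.954 kip/in → adequate.

f_max ≈ 6.14 kip/in; adequate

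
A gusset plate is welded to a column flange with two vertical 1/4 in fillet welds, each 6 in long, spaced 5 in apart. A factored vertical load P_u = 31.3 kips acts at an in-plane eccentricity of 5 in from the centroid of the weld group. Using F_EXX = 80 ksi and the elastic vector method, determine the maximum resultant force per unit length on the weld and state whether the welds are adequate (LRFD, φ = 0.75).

Total weld length L_w = 12 in. Treat welds as unit-width lines.
Polar moment about centroid: J = 2[d³/12 + d(b/2)²] = 2[6³/12 + 6×2.5²] = 111 in³.
Direct shear f_v = P/L_w = 31.3 / 12 = 2.608 kip/in (vertical).
Torsion M = P·e = 31.3 × 5 = 156.5 kip·in.
Critical point at (x, y) = (2.5, 3) from centroid. f_tx = M·y/J = 4.23 kip/in; f_ty = M·x/J = 3.525 kip/in.
Resultant f_max = √[f_tx² + (f_v + f_ty)²] = √[4.23² + (2.608 + 3.525)²] = 7.45 kip/in.
Capacity per unit length: φr_n = 0.75 × 0.6 × 80 × (0.707 × 0.25) = 6.363 kip/in.
7.45 > 6.363 → NOT adequate.

f_max ≈ 7.45 kip/in; NOT adequate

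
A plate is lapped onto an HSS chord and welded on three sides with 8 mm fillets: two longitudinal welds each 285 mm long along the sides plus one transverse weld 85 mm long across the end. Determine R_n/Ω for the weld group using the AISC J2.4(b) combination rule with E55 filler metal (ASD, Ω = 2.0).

E55XX → F_EXX = 550 MPa.
t_e = 0.707 × 8 = 5.656 mm.
R_nwl = 0.6 × 550 × 5.656 × 570 × 10⁻³ = 1064 kN (longitudinal, 2 welds).
R_nwt = 0.6 × 550 × 5.656 × 85 × 10⁻³ = 158.7 kN (transverse, base value).
(i) R_nwl + R_nwt = 1223 kN; (ii) 0.85 R_nwl + 1.5 R_nwt = 1142 kN.
R_n = max = 1223 kN [governs: (i)]; R_n/Ω = 611.3 kN.

R_n/Ω ≈ 611 kN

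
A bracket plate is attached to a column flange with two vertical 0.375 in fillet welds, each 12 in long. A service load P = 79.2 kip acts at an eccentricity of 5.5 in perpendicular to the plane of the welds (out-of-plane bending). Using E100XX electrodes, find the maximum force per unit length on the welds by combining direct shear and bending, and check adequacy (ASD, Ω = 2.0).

E100XX → F_EXX = 100 ksi.
L_w = 2 × 12 = 24 in; section modulus (unit throat) S = 2 × L²/6 = 48 in².
Direct shear f_v = P/L_w = 79.2/24 = 3.3 kip/in.
Moment M = P × e = 79.2 × 5.5 = 435.6 kip·in; bending f_b = M/S = 9.075 kip/in.
f_max = √(f_v² + f_b²) = √(3.3² + 9.075²) = 9.656 kip/in.
r_n/Ω = (1/2.0) × 0.6 × 100 × (0.707 × 0.375) = 7.954 kip/in → NOT adequate.

f_max ≈ 9.66 kip/in; NOT adequate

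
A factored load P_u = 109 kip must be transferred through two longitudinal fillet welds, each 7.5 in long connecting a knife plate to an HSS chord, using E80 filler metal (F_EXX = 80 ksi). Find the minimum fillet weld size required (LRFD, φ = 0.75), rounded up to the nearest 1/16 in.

w = 5/16 in

Total weld length L = 15 in.
Required throat t_e = P_u / (φ × 0.6 F_EXX × L) = 109 / (0.75 × 0.6 × 80 × 15) = 0.2019 in.
Required leg w = t_e / 0.707 = 0.2855 in → use 5/16 in.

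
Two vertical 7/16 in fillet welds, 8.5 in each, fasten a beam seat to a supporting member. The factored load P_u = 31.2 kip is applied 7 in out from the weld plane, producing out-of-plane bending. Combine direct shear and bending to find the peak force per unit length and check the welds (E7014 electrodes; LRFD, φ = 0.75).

E70XX → F_EXX = 70 ksi.
L_w = 2 × 8.5 = 17 in; section modulus (unit throat) S = 2 × L²/6 = 24.08 in².
Direct shear f_v = P/L_w = 31.2/17 = 1.835 kip/in.
Moment M = P × e = 31.2 × 7 = 218.4 kip·in; bending f_b = M/S = 9.069 kip/in.
f_max = √(f_v² + f_b²) = √(1.835² + 9.069²) = 9.252 kip/in.
φr_n = 0.75 × 0.6 × 70 × (0.707 × 0.4375) = 9.743 kip/in → adequate.

f_max ≈ 9.25 kip/in; adequate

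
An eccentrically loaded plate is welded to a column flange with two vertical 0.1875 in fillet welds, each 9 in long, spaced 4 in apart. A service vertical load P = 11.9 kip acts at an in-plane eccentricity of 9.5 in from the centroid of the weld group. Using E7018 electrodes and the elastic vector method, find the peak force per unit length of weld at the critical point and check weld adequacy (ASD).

E70XX → F_EXX = 70 ksi.
Total weld length L_w = 18 in. Treat welds as unit-width lines.
Polar moment about centroid: J = 2[d³/12 + d(b/2)²] = 2[9³/12 + 9×2²] = 193.5 in³.
Direct shear f_v = P/L_w = 11.9 / 18 = 0.6611 kip/in (vertical).
Torsion M = P·e = 11.9 × 9.5 = 113.05 kip·in.
Critical point at (x, y) = (2, 4.5) from centroid. f_tx = M·y/J = 2.629 kip/in; f_ty = M·x/J = 1.168 kip/in.
Resultant f_max = √[f_tx² + (f_v + f_ty)²] = √[2.629² + (0.6611 + 1.168)²] = 3.203 kip/in.
Capacity per unit length: r_n/Ω = (1/2.0) × 0.6 × 70 × (0.707 × 0.1875) = 2.784 kip/in.
3.203 > 2.784 → NOT adequate.

f_max ≈ 3.2 kip/in; NOT adequate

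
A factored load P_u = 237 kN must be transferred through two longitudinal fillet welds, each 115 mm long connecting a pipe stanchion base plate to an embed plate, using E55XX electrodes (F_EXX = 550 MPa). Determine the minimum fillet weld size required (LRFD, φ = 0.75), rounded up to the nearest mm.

Total weld length L = 230 mm.
Required throat t_e = P_u / (φ × 0.6 F_EXX × L) = 237 / (0.75 × 0.6 × 550 × 230 × 10⁻³) = 4.163 mm.
Required leg w = t_e / 0.707 = 5.889 mm → use 6 mm.

w = 6 mm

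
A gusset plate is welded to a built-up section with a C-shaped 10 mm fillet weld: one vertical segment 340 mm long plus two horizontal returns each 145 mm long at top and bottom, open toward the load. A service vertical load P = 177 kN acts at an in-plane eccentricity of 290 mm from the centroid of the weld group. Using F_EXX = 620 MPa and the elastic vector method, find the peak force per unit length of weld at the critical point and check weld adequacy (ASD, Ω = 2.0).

f_max ≈ 986 N/mm; adequate

Total weld length L_w = 630 mm. Treat welds as unit-width lines.
Centroid: x̄ = 2×145×72.5 / 630 = 33.37 mm from the vertical weld.
Polar moment about centroid: J = I_x + I_y = [340³/12 + 2×145×170²] + [340×33.37² + 2(145³/12 + 145×39.13²)] = 12990000 mm³.
Direct shear f_v = P/L_w = 177×10³ / 630 = 281 N/mm (vertical).
Torsion M = P·e = 177×10³ × 290 = 51330000 N·mm.
Critical point at (x, y) = (111.6, 170) from centroid. f_tx = M·y/J = 671.9 N/mm; f_ty = M·x/J = 441.2 N/mm.
Resultant f_max = √[f_tx² + (f_v + f_ty)²] = √[671.9² + (281 + 441.2)²] = 986.4 N/mm.
Capacity per unit length: r_n/Ω = (1/2.0) × 0.6 × 620 × (0.707 × 10) = 1315 N/mm.
986.4 ≤ 1315 → adequate.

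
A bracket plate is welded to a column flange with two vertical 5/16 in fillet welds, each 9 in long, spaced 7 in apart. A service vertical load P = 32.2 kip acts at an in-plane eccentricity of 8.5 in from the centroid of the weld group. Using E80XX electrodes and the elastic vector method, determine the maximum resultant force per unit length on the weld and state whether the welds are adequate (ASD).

E80XX → F_EXX = 80 ksi.
Total weld length L_w = 18 in. Treat welds as unit-width lines.
Polar moment about centroid: J = 2[d³/12 + d(b/2)²] = 2[9³/12 + 9×3.5²] = 342 in³.
Direct shear f_v = P/L_w = 32.2 / 18 = 1.789 kip/in (vertical).
Torsion M = P·e = 32.2 × 8.5 = 273.7 kip·in.
Critical point at (x, y) = (3.5, 4.5) from centroid. f_tx = M·y/J = 3.601 kip/in; f_ty = M·x/J = 2.801 kip/in.
Resultant f_max = √[f_tx² + (f_v + f_ty)²] = √[3.601² + (1.789 + 2.801)²] = 5.834 kip/in.
Capacity per unit length: r_n/Ω = (1/2.0) × 0.6 × 80 × (0.707 × 0.3125) = 5.302 kip/in.
5.834 > 5.302 → NOT adequate.

f_max ≈ 5.83 kip/in; NOT adequate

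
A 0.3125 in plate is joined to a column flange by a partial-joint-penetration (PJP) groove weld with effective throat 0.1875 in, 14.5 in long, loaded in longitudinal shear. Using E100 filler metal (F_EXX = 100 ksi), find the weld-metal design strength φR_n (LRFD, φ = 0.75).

φR_n ≈ 122 kip

Effective throat (given) t_e = 0.1875 in.
A_we = 0.1875 × 14.5 = 2.719 in².
F_nw = 0.6 F_EXX = 60 ksi.
φR_n = 0.75 × 60 × 2.719 = 122.3 kip.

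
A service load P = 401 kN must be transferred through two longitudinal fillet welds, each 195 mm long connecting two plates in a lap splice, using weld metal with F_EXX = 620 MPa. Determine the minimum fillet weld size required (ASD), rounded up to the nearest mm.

w = 8 mm

Total weld length L = 390 mm.
Required throat t_e = P × Ω / (0.6 F_EXX × L) = 401 × 2.0 / (0.6 × 620 × 390 × 10⁻³) = 5.528 mm.
Required leg w = t_e / 0.707 = 7.819 mm → use 8 mm.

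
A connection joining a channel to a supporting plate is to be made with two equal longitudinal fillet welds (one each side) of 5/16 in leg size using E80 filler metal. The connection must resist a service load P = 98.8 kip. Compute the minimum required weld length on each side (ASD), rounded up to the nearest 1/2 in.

L = 9.5 in on each side

E80XX → F_EXX = 80 ksi.
Throat t_e = 0.707 × 0.3125 = 0.2209 in.
r_n/Ω = (0.6 × 80 × 0.2209) / 2.0 = 5.302 kip/in.
L_req = P / (r_n/Ω) = 98.8 / 5.302 = 18.63 in total.
Per side: 18.63 / 2 = 9.316 in.
Round up → use L = 9.5 in on each side.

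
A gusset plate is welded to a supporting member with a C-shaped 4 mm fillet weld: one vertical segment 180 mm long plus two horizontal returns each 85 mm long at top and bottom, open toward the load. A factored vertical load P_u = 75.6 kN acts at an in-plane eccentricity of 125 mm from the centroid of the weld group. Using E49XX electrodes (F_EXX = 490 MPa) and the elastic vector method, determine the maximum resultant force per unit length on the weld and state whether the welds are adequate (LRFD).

f_max ≈ 643 N/mm; NOT adequate

Total weld length L_w = 350 mm. Treat welds as unit-width lines.
Centroid: x̄ = 2×85×42.5 / 350 = 20.64 mm from the vertical weld.
Polar moment about centroid: J = I_x + I_y = [180³/12 + 2×85×90²] + [180×20.64² + 2(85³/12 + 85×21.86²)] = 2123000 mm³.
Direct shear f_v = P/L_w = 75.6×10³ / 350 = 216 N/mm (vertical).
Torsion M = P·e = 75.6×10³ × 125 = 9450000 N·mm.
Critical point at (x, y) = (64.36, 90) from centroid. f_tx = M·y/J = 400.6 N/mm; f_ty = M·x/J = 286.4 N/mm.
Resultant f_max = √[f_tx² + (f_v + f_ty)²] = √[400.6² + (216 + 286.4)²] = 642.6 N/mm.
Capacity per unit length: φr_n = 0.75 × 0.6 × 490 × (0.707 × 4) = 623.6 N/mm.
642.6 > 623.6 → NOT adequate.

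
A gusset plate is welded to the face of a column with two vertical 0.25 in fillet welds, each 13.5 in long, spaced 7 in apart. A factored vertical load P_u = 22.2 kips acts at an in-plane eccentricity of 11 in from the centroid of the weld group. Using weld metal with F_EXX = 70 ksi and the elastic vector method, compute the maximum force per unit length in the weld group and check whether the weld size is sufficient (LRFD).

Total weld length L_w = 27 in. Treat welds as unit-width lines.
Polar moment about centroid: J = 2[d³/12 + d(b/2)²] = 2[13.5³/12 + 13.5×3.5²] = 740.8 in³.
Direct shear f_v = P/L_w = 22.2 / 27 = 0.8222 kip/in (vertical).
Torsion M = P·e = 22.2 × 11 = 244.2 kip·in.
Critical point at (x, y) = (3.5, 6.75) from centroid. f_tx = M·y/J = 2.225 kip/in; f_ty = M·x/J = 1.154 kip/in.
Resultant f_max = √[f_tx² + (f_v + f_ty)²] = √[2.225² + (0.8222 + 1.154)²] = 2.976 kip/in.
Capacity per unit length: φr_n = 0.75 × 0.6 × 70 × (0.707 × 0.25) = 5.568 kip/in.
2.976 ≤ 5.568 → adequate.

f_max ≈ 2.98 kip/in; adequate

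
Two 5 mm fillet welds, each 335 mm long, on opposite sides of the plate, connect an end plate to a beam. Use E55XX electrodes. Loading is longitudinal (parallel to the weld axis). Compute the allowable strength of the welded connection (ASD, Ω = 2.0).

E55XX → F_EXX = 550 MPa.
Effective throat t_e = 0.707 × 5 = 3.535 mm.
Total length L = 670 mm; A_we = 3.535 × 670 = 2368 mm².
F_nw = 0.6 F_EXX = 0.6 × 550 = 330 MPa.
R_n = 330 × 2368 × 10⁻³ = 781.6 kN; R_n/Ω = 781.6/2.0 = 390.8 kN.

R_n/Ω ≈ 391 kN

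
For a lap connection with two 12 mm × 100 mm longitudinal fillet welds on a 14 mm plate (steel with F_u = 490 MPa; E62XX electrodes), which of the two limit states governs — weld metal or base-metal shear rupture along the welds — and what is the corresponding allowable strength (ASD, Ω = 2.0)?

R_n/Ω ≈ 316 kN (weld metal governs)

E62XX → F_EXX = 620 MPa.
t_e = 0.707 × 12 = 8.484 mm; L = 200 mm.
Weld metal: R_n/Ω = (1/2.0) × 0.6 × 620 × 8.484 × 200 × 10⁻³ = 315.6 kN.
Base metal (shear rupture): R_n/Ω = (1/2.0) × 0.6 × 490 × 14 × 200 × 10⁻³ = 411.6 kN.
Governing: weld metal.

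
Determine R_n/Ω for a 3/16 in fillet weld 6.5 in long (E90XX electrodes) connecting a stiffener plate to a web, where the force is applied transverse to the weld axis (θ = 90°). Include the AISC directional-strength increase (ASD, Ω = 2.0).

E90XX → F_EXX = 90 ksi.
t_e = 0.707 × 0.1875 = 0.1326 in; A_we = 0.1326 × 6.5 = 0.8617 in².
Directional factor: 1.0 + 0.5 sin^1.5(90°) = 1.5.
F_nw = 0.6 × 90 × 1.5 = 81 ksi.
R_n/Ω = (81 × 0.8617) / 2.0 = 34.9 kips.

R_n/Ω ≈ 34.9 kips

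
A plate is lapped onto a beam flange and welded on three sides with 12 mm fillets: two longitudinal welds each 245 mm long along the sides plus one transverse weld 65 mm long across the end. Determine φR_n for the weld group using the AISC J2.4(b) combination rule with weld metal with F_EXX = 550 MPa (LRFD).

t_e = 0.707 × 12 = 8.484 mm.
R_nwl = 0.6 × 550 × 8.484 × 490 × 10⁻³ = 1372 kN (longitudinal, 2 welds).
R_nwt = 0.6 × 550 × 8.484 × 65 × 10⁻³ = 182 kN (transverse, base value).
(i) R_nwl + R_nwt = 1554 kN; (ii) 0.85 R_nwl + 1.5 R_nwt = 1439 kN.
R_n = max = 1554 kN [governs: (i)]; φR_n = 1165 kN.

φR_n ≈ 1170 kN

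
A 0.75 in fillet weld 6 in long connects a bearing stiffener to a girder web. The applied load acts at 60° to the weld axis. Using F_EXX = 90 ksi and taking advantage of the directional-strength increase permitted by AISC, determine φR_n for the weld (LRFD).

t_e = 0.707 × 0.75 = 0.5302 in; A_we = 0.5302 × 6 = 3.181 in².
Directional factor: 1.0 + 0.5 sin^1.5(60°) = 1.403.
F_nw = 0.6 × 90 × 1.403 = 75.76 ksi.
φR_n = 0.75 × 75.76 × 3.181 = 180.8 kip.

φR_n ≈ 181 kip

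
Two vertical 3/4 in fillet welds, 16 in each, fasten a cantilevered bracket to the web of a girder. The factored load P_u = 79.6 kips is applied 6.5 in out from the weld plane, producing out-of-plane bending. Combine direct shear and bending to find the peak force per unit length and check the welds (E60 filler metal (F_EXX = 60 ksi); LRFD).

f_max ≈ 6.55 kip/in; adequate

L_w = 2 × 16 = 32 in; section modulus (unit throat) S = 2 × L²/6 = 85.33 in².
Direct shear f_v = P/L_w = 79.6/32 = 2.487 kip/in.
Moment M = P × e = 79.6 × 6.5 = 517.4 kip·in; bending f_b = M/S = 6.063 kip/in.
f_max = √(f_v² + f_b²) = √(2.487² + 6.063²) = 6.554 kip/in.
φr_n = 0.75 × 0.6 × 60 × (0.707 × 0.75) = 14.32 kip/in → adequate.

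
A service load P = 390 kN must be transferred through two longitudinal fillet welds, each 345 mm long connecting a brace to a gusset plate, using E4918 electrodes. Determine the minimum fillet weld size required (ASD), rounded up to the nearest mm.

E49XX → F_EXX = 490 MPa.
Total weld length L = 690 mm.
Required throat t_e = P × Ω / (0.6 F_EXX × L) = 390 × 2.0 / (0.6 × 490 × 690 × 10⁻³) = 3.845 mm.
Required leg w = t_e / 0.707 = 5.438 mm → use 6 mm.

w = 6 mm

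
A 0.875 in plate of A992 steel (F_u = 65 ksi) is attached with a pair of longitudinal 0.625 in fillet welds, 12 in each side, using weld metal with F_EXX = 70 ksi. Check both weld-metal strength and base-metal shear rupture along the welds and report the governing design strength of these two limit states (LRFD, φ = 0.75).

φR_n ≈ 334 kip (weld metal governs)

t_e = 0.707 × 0.625 = 0.4419 in; L = 24 in.
Weld metal: φR_n = 0.75 × 0.6 × 70 × 0.4419 × 24 = 334.1 kip.
Base metal (shear rupture): φR_n = 0.75 × 0.6 × 65 × 0.875 × 24 = 614.2 kip.
Governing: weld metal.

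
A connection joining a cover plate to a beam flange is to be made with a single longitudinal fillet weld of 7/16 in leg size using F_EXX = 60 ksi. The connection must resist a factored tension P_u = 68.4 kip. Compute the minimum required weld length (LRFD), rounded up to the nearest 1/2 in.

L = 8.5 in

Throat t_e = 0.707 × 0.4375 = 0.3093 in.
φr_n = 0.75 × 0.6 × 60 × 0.3093 = 8.351 kip/in.
L_req = P_u / φr_n = 68.4 / 8.351 = 8.19 in total.
Round up → use L = 8.5 in.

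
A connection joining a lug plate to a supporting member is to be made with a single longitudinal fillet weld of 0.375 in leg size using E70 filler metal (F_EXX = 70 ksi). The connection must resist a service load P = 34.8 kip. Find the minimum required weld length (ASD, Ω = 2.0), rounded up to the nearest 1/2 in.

Throat t_e = 0.707 × 0.375 = 0.2651 in.
r_n/Ω = (0.6 × 70 × 0.2651) / 2.0 = 5.568 kip/in.
L_req = P / (r_n/Ω) = 34.8 / 5.568 = 6.25 in total.
Round up → use L = 6.5 in.

L = 6.5 in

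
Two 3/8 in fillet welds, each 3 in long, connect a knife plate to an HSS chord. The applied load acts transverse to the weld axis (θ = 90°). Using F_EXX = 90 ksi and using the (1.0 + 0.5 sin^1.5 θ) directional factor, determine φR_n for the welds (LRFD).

φR_n ≈ 96.6 kip

t_e = 0.707 × 0.375 = 0.2651 in; A_we = 0.2651 × 6 = 1.591 in².
Directional factor: 1.0 + 0.5 sin^1.5(90°) = 1.5.
F_nw = 0.6 × 90 × 1.5 = 81 ksi.
φR_n = 0.75 × 81 × 1.591 = 96.64 kip.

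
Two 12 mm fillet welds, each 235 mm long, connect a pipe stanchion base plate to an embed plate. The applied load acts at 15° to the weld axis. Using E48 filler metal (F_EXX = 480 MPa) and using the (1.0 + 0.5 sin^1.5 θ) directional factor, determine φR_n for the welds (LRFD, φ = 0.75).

t_e = 0.707 × 12 = 8.484 mm; A_we = 8.484 × 470 = 3987 mm².
Directional factor: 1.0 + 0.5 sin^1.5(15°) = 1.066.
F_nw = 0.6 × 480 × 1.066 = 307 MPa.
φR_n = 0.75 × 307 × 3987 × 10⁻³ = 918 kN.

φR_n ≈ 918 kN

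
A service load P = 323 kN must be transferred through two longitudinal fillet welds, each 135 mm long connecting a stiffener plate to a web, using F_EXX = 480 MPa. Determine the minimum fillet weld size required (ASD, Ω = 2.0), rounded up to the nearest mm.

Total weld length L = 270 mm.
Required throat t_e = P × Ω / (0.6 F_EXX × L) = 323 × 2.0 / (0.6 × 480 × 270 × 10⁻³) = 8.308 mm.
Required leg w = t_e / 0.707 = 11.75 mm → use 12 mm.

w = 12 mm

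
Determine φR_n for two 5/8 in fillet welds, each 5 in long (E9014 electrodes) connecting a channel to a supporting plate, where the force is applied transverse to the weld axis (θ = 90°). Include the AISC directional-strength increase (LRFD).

φR_n ≈ 268 kip

E90XX → F_EXX = 90 ksi.
t_e = 0.707 × 0.625 = 0.4419 in; A_we = 0.4419 × 10 = 4.419 in².
Directional factor: 1.0 + 0.5 sin^1.5(90°) = 1.5.
F_nw = 0.6 × 90 × 1.5 = 81 ksi.
φR_n = 0.75 × 81 × 4.419 = 268.4 kip.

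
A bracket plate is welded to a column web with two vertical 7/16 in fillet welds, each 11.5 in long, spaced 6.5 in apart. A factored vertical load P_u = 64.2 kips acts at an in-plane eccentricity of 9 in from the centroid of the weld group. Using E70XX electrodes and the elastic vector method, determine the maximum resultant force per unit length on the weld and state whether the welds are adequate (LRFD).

f_max ≈ 9.38 kip/in; adequate

E70XX → F_EXX = 70 ksi.
Total weld length L_w = 23 in. Treat welds as unit-width lines.
Polar moment about centroid: J = 2[d³/12 + d(b/2)²] = 2[11.5³/12 + 11.5×3.25²] = 496.4 in³.
Direct shear f_v = P/L_w = 64.2 / 23 = 2.791 kip/in (vertical).
Torsion M = P·e = 64.2 × 9 = 577.8 kip·in.
Critical point at (x, y) = (3.25, 5.75) from centroid. f_tx = M·y/J = 6.693 kip/in; f_ty = M·x/J = 3.783 kip/in.
Resultant f_max = √[f_tx² + (f_v + f_ty)²] = √[6.693² + (2.791 + 3.783)²] = 9.381 kip/in.
Capacity per unit length: φr_n = 0.75 × 0.6 × 70 × (0.707 × 0.4375) = 9.743 kip/in.
9.381 ≤ 9.743 → adequate.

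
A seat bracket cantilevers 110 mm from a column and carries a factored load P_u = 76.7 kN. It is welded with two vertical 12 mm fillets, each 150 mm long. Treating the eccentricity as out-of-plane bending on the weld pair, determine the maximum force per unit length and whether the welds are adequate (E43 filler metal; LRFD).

E43XX → F_EXX = 430 MPa.
L_w = 2 × 150 = 300 mm; section modulus (unit throat) S = 2 × L²/6 = 7500 mm².
Direct shear f_v = P/L_w = 76.7×10³/300 = 255.7 N/mm.
Moment M = P × e = 76.7×10³ × 110 = 8437000 N·mm; bending f_b = M/S = 1125 N/mm.
f_max = √(f_v² + f_b²) = √(255.7² + 1125²) = 1154 N/mm.
φr_n = 0.75 × 0.6 × 430 × (0.707 × 12) = 1642 N/mm → adequate.

f_max ≈ 1150 N/mm; adequate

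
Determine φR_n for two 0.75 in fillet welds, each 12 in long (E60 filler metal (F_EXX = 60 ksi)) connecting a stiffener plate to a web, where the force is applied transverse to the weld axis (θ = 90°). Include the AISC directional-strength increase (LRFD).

φR_n ≈ 515 kips

t_e = 0.707 × 0.75 = 0.5302 in; A_we = 0.5302 × 24 = 12.73 in².
Directional factor: 1.0 + 0.5 sin^1.5(90°) = 1.5.
F_nw = 0.6 × 60 × 1.5 = 54 ksi.
φR_n = 0.75 × 54 × 12.73 = 515.4 kips.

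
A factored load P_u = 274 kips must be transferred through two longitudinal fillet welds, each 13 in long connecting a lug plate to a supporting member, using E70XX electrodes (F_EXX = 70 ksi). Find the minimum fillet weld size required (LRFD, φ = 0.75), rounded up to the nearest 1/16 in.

w = 1/2 in

Total weld length L = 26 in.
Required throat t_e = P_u / (φ × 0.6 F_EXX × L) = 274 / (0.75 × 0.6 × 70 × 26) = 0.3346 in.
Required leg w = t_e / 0.707 = 0.4732 in → use 1/2 in.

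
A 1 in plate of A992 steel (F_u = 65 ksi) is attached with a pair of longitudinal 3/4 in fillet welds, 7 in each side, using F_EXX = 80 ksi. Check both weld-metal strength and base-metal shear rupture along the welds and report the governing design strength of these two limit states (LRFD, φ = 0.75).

t_e = 0.707 × 0.75 = 0.5302 in; L = 14 in.
Weld metal: φR_n = 0.75 × 0.6 × 80 × 0.5302 × 14 = 267.2 kips.
Base metal (shear rupture): φR_n = 0.75 × 0.6 × 65 × 1 × 14 = 409.5 kips.
Governing: weld metal.

φR_n ≈ 267 kips (weld metal governs)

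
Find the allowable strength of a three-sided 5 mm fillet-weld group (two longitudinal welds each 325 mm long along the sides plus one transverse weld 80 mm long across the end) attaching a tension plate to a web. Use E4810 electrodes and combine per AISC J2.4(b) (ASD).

E48XX → F_EXX = 480 MPa.
t_e = 0.707 × 5 = 3.535 mm.
R_nwl = 0.6 × 480 × 3.535 × 650 × 10⁻³ = 661.8 kN (longitudinal, 2 welds).
R_nwt = 0.6 × 480 × 3.535 × 80 × 10⁻³ = 81.45 kN (transverse, base value).
(i) R_nwl + R_nwt = 743.2 kN; (ii) 0.85 R_nwl + 1.5 R_nwt = 684.7 kN.
R_n = max = 743.2 kN [governs: (i)]; R_n/Ω = 371.6 kN.

R_n/Ω ≈ 372 kN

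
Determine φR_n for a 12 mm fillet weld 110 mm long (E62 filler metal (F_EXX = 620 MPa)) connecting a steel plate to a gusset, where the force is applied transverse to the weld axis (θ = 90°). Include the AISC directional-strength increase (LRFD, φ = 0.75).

φR_n ≈ 391 kN

t_e = 0.707 × 12 = 8.484 mm; A_we = 8.484 × 110 = 933.2 mm².
Directional factor: 1.0 + 0.5 sin^1.5(90°) = 1.5.
F_nw = 0.6 × 620 × 1.5 = 558 MPa.
φR_n = 0.75 × 558 × 933.2 × 10⁻³ = 390.6 kN.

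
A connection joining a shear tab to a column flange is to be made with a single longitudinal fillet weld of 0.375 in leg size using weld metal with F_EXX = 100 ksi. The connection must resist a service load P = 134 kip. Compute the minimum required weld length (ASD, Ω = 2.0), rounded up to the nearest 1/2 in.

Throat t_e = 0.707 × 0.375 = 0.2651 in.
r_n/Ω = (0.6 × 100 × 0.2651) / 2.0 = 7.954 kip/in.
L_req = P / (r_n/Ω) = 134 / 7.954 = 16.85 in total.
Round up → use L = 17 in.

L = 17 in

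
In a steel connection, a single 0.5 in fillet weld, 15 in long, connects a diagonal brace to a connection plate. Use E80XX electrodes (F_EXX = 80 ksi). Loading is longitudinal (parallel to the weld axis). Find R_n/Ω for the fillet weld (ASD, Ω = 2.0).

R_n/Ω ≈ 127 kips

Effective throat t_e = 0.707 × 0.5 = 0.3535 in.
Total length L = 15 in; A_we = 0.3535 × 15 = 5.302 in².
F_nw = 0.6 F_EXX = 0.6 × 80 = 48 ksi.
R_n = 48 × 5.302 = 254.5 kips; R_n/Ω = 254.5/2.0 = 127.3 kips.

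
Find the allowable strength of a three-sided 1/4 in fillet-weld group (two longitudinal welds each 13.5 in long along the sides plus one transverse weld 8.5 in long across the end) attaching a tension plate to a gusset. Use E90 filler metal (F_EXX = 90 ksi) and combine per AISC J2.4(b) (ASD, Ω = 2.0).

t_e = 0.707 × 0.25 = 0.1767 in.
R_nwl = 0.6 × 90 × 0.1767 × 27 = 257.7 kips (longitudinal, 2 welds).
R_nwt = 0.6 × 90 × 0.1767 × 8.5 = 81.13 kips (transverse, base value).
(i) R_nwl + R_nwt = 338.8 kips; (ii) 0.85 R_nwl + 1.5 R_nwt = 340.7 kips.
R_n = max = 340.7 kips [governs: (ii)]; R_n/Ω = 170.4 kips.

R_n/Ω ≈ 170 kips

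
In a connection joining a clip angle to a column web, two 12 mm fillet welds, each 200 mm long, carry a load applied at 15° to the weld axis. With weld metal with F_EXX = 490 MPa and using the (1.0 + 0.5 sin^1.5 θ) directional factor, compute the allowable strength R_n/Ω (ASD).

t_e = 0.707 × 12 = 8.484 mm; A_we = 8.484 × 400 = 3394 mm².
Directional factor: 1.0 + 0.5 sin^1.5(15°) = 1.066.
F_nw = 0.6 × 490 × 1.066 = 313.4 MPa.
R_n/Ω = (313.4 × 3394) / 2.0 × 10⁻³ = 531.7 kN.

R_n/Ω ≈ 532 kN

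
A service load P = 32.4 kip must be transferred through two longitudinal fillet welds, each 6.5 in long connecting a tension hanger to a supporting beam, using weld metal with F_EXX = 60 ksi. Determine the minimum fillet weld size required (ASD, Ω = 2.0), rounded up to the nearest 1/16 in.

w = 1/4 in

Total weld length L = 13 in.
Required throat t_e = P × Ω / (0.6 F_EXX × L) = 32.4 × 2.0 / (0.6 × 60 × 13) = 0.1385 in.
Required leg w = t_e / 0.707 = 0.1958 in → use 1/4 in.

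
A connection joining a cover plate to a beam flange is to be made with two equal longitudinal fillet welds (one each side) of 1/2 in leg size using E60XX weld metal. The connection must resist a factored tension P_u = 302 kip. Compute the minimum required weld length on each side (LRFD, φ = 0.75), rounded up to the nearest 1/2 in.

E60XX → F_EXX = 60 ksi.
Throat t_e = 0.707 × 0.5 = 0.3535 in.
φr_n = 0.75 × 0.6 × 60 × 0.3535 = 9.544 kip/in.
L_req = P_u / φr_n = 302 / 9.544 = 31.64 in total.
Per side: 31.64 / 2 = 15.82 in.
Round up → use L = 16 in on each side.

L = 16 in on each side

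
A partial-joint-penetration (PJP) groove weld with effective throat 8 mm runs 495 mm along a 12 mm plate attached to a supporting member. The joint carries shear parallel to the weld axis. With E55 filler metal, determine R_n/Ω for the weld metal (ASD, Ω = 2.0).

E55XX → F_EXX = 550 MPa.
Effective throat (given) t_e = 8 mm.
A_we = 8 × 495 = 3960 mm².
F_nw = 0.6 F_EXX = 330 MPa.
R_n/Ω = (330 × 3960) / 2.0 × 10⁻³ = 653.4 kN.

R_n/Ω ≈ 653 kN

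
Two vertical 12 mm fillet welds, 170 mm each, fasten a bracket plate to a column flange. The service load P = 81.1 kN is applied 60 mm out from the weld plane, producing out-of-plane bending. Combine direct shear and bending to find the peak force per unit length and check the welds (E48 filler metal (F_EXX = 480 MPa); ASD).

L_w = 2 × 170 = 340 mm; section modulus (unit throat) S = 2 × L²/6 = 9633 mm².
Direct shear f_v = P/L_w = 81.1×10³/340 = 238.5 N/mm.
Moment M = P × e = 81.1×10³ × 60 = 4866000 N·mm; bending f_b = M/S = 505.1 N/mm.
f_max = √(f_v² + f_b²) = √(238.5² + 505.1²) = 558.6 N/mm.
r_n/Ω = (1/2.0) × 0.6 × 480 × (0.707 × 12) = 1222 N/mm → adequate.

f_max ≈ 559 N/mm; adequate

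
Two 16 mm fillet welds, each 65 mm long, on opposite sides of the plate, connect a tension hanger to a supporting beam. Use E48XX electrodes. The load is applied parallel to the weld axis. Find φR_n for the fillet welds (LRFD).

E48XX → F_EXX = 480 MPa.
Effective throat t_e = 0.707 × 16 = 11.31 mm.
Total length L = 130 mm; A_we = 11.31 × 130 = 1471 mm².
F_nw = 0.6 F_EXX = 0.6 × 480 = 288 MPa.
φR_n = 0.75 × 288 × 1471 × 10⁻³ = 317.6 kN.

φR_n ≈ 318 kN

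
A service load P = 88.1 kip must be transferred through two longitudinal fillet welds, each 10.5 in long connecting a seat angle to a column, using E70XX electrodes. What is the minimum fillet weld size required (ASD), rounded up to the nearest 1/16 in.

w = 5/16 in

E70XX → F_EXX = 70 ksi.
Total weld length L = 21 in.
Required throat t_e = P × Ω / (0.6 F_EXX × L) = 88.1 × 2.0 / (0.6 × 70 × 21) = 0.1998 in.
Required leg w = t_e / 0.707 = 0.2826 in → use 5/16 in.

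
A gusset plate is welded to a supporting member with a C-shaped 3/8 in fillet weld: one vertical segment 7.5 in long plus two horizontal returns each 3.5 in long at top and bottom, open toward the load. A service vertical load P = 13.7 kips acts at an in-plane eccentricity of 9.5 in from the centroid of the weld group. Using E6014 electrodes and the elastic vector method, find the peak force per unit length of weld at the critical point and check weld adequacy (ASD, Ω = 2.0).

E60XX → F_EXX = 60 ksi.
Total weld length L_w = 14.5 in. Treat welds as unit-width lines.
Centroid: x̄ = 2×3.5×1.75 / 14.5 = 0.8448 in from the vertical weld.
Polar moment about centroid: J = I_x + I_y = [7.5³/12 + 2×3.5×3.75²] + [7.5×0.8448² + 2(3.5³/12 + 3.5×0.9052²)] = 151.8 in³.
Direct shear f_v = P/L_w = 13.7 / 14.5 = 0.9448 kip/in (vertical).
Torsion M = P·e = 13.7 × 9.5 = 130.15 kip·in.
Critical point at (x, y) = (2.655, 3.75) from centroid. f_tx = M·y/J = 3.215 kip/in; f_ty = M·x/J = 2.276 kip/in.
Resultant f_max = √[f_tx² + (f_v + f_ty)²] = √[3.215² + (0.9448 + 2.276)²] = 4.551 kip/in.
Capacity per unit length: r_n/Ω = (1/2.0) × 0.6 × 60 × (0.707 × 0.375) = 4.772 kip/in.
4.551 ≤ 4.772 → adequate.

f_max ≈ 4.55 kip/in; adequate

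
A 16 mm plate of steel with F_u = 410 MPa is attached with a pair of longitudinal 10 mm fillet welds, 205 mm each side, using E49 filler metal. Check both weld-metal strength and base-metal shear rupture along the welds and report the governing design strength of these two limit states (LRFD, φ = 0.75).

E49XX → F_EXX = 490 MPa.
t_e = 0.707 × 10 = 7.07 mm; L = 410 mm.
Weld metal: φR_n = 0.75 × 0.6 × 490 × 7.07 × 410 × 10⁻³ = 639.2 kN.
Base metal (shear rupture): φR_n = 0.75 × 0.6 × 410 × 16 × 410 × 10⁻³ = 1210 kN.
Governing: weld metal.

φR_n ≈ 639 kN (weld metal governs)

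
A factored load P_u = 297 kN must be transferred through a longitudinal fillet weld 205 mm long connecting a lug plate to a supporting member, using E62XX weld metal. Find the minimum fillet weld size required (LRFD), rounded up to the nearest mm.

w = 8 mm

E62XX → F_EXX = 620 MPa.
Total weld length L = 205 mm.
Required throat t_e = P_u / (φ × 0.6 F_EXX × L) = 297 / (0.75 × 0.6 × 620 × 205 × 10⁻³) = 5.193 mm.
Required leg w = t_e / 0.707 = 7.345 mm → use 8 mm.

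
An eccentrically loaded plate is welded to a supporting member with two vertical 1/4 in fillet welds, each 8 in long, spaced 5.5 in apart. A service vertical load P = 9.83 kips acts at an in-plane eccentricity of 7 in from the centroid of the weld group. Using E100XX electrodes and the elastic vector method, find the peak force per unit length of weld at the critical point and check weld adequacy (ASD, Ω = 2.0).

f_max ≈ 2.03 kip/in; adequate

E100XX → F_EXX = 100 ksi.
Total weld length L_w = 16 in. Treat welds as unit-width lines.
Polar moment about centroid: J = 2[d³/12 + d(b/2)²] = 2[8³/12 + 8×2.75²] = 206.3 in³.
Direct shear f_v = P/L_w = 9.83 / 16 = 0.6144 kip/in (vertical).
Torsion M = P·e = 9.83 × 7 = 68.81 kip·in.
Critical point at (x, y) = (2.75, 4) from centroid. f_tx = M·y/J = 1.334 kip/in; f_ty = M·x/J = 0.9171 kip/in.
Resultant f_max = √[f_tx² + (f_v + f_ty)²] = √[1.334² + (0.6144 + 0.9171)²] = 2.031 kip/in.
Capacity per unit length: r_n/Ω = (1/2.0) × 0.6 × 100 × (0.707 × 0.25) = 5.302 kip/in.
2.031 ≤ 5.302 → adequate.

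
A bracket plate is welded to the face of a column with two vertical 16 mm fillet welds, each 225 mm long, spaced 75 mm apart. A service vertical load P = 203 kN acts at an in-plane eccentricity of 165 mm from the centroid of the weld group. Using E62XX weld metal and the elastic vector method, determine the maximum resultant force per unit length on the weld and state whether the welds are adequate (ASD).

f_max ≈ 1760 N/mm; adequate

E62XX → F_EXX = 620 MPa.
Total weld length L_w = 450 mm. Treat welds as unit-width lines.
Polar moment about centroid: J = 2[d³/12 + d(b/2)²] = 2[225³/12 + 225×37.5²] = 2531000 mm³.
Direct shear f_v = P/L_w = 203×10³ / 450 = 451.1 N/mm (vertical).
Torsion M = P·e = 203×10³ × 165 = 33495000 N·mm.
Critical point at (x, y) = (37.5, 112.5) from centroid. f_tx = M·y/J = 1489 N/mm; f_ty = M·x/J = 496.2 N/mm.
Resultant f_max = √[f_tx² + (f_v + f_ty)²] = √[1489² + (451.1 + 496.2)²] = 1765 N/mm.
Capacity per unit length: r_n/Ω = (1/2.0) × 0.6 × 620 × (0.707 × 16) = 2104 N/mm.
1765 ≤ 2104 → adequate.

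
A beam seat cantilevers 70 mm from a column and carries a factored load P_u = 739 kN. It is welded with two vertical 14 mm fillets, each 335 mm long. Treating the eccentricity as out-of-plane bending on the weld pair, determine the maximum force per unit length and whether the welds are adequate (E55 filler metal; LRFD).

f_max ≈ 1770 N/mm; adequate

E55XX → F_EXX = 550 MPa.
L_w = 2 × 335 = 670 mm; section modulus (unit throat) S = 2 × L²/6 = 37410 mm².
Direct shear f_v = P/L_w = 739×10³/670 = 1103 N/mm.
Moment M = P × e = 739×10³ × 70 = 51730000 N·mm; bending f_b = M/S = 1383 N/mm.
f_max = √(f_v² + f_b²) = √(1103² + 1383²) = 1769 N/mm.
φr_n = 0.75 × 0.6 × 550 × (0.707 × 14) = 2450 N/mm → adequate.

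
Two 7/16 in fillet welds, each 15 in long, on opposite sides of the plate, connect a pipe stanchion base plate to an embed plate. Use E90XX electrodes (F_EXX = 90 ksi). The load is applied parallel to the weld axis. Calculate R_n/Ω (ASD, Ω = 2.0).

Effective throat t_e = 0.707 × 0.4375 = 0.3093 in.
Total length L = 30 in; A_we = 0.3093 × 30 = 9.279 in².
F_nw = 0.6 F_EXX = 0.6 × 90 = 54 ksi.
R_n = 54 × 9.279 = 501.1 kip; R_n/Ω = 501.1/2.0 = 250.5 kip.

R_n/Ω ≈ 251 kip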